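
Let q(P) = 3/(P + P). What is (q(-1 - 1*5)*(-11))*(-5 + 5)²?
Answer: 0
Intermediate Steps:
q(P) = 3/(2*P)
(q(-1 - 1*5)*(-11))*(-5 + 5)² = ((3/(2*(-1 - 1*5)))*(-11))*(-5 + 5)² = ((3/(2*(-1 - 5)))*(-11))*0² = (((3/2)/(-6))*(-11))*0 = (((3/2)*(-⅙))*(-11))*0 = -¼*(-11)*0 = (11/4)*0 = 0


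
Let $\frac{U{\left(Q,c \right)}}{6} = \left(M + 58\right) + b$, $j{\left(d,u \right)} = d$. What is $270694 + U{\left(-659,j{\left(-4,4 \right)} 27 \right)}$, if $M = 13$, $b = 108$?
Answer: $271768$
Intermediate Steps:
$U{\left(Q,c \right)} = 1074$ ($U{\left(Q,c \right)} = 6 \left(\left(13 + 58\right) + 108\right) = 6 \left(71 + 108\right) = 6 \cdot 179 = 1074$)
$270694 + U{\left(-659,j{\left(-4,4 \right)} 27 \right)} = 270694 + 1074 = 271768$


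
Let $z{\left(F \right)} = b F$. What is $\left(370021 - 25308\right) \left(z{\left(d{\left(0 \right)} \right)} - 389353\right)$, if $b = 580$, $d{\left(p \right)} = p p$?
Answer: $-134215040689$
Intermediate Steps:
$d{\left(p \right)} = p^{2}$
$z{\left(F \right)} = 580 F$
$\left(370021 - 25308\right) \left(z{\left(d{\left(0 \right)} \right)} - 389353\right) = \left(370021 - 25308\right) \left(580 \cdot 0^{2} - 389353\right) = 344713 \left(580 \cdot 0 - 389353\right) = 344713 \left(0 - 389353\right) = 344713 \left(-389353\right) = -134215040689$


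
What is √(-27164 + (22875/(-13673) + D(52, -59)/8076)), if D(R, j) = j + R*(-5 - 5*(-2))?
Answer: I*√76041810390888817/1673078 ≈ 164.82*I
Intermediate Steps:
D(R, j) = j + 5*R (D(R, j) = j + R*(-5 + 10) = j + R*5 = j + 5*R)
√(-27164 + (22875/(-13673) + D(52, -59)/8076)) = √(-27164 + (22875/(-13673) + (-59 + 5*52)/8076)) = √(-27164 + (22875*(-1/13673) + (-59 + 260)*(1/8076))) = √(-27164 + (-22875/13673 + 201*(1/8076))) = √(-27164 + (-22875/13673 + 67/2692)) = √(-27164 - 60663409/36807716) = √(-999905460833/36807716) = I*√76041810390888817/1673078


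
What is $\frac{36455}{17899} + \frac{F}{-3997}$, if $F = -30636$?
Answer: $\frac{99152057}{10220329} \approx 9.7014$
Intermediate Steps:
$\frac{36455}{17899} + \frac{F}{-3997} = \frac{36455}{17899} - \frac{30636}{-3997} = 36455 \cdot \frac{1}{17899} - - \frac{30636}{3997} = \frac{36455}{17899} + \frac{30636}{3997} = \frac{99152057}{10220329}$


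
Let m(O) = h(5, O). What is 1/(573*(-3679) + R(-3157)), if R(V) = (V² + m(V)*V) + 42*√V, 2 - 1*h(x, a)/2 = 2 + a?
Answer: -3018679/36449693012401 - 21*I*√3157/72899386024802 ≈ -8.2818e-8 - 1.6186e-11*I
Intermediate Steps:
h(x, a) = -2*a (h(x, a) = 4 - 2*(2 + a) = 4 + (-4 - 2*a) = -2*a)
m(O) = -2*O
R(V) = -V² + 42*√V (R(V) = (V² + (-2*V)*V) + 42*√V = (V² - 2*V²) + 42*√V = -V² + 42*√V)
1/(573*(-3679) + R(-3157)) = 1/(573*(-3679) + (-1*(-3157)² + 42*√(-3157))) = 1/(-2108067 + (-1*9966649 + 42*(I*√3157))) = 1/(-2108067 + (-9966649 + 42*I*√3157)) = 1/(-12074716 + 42*I*√3157)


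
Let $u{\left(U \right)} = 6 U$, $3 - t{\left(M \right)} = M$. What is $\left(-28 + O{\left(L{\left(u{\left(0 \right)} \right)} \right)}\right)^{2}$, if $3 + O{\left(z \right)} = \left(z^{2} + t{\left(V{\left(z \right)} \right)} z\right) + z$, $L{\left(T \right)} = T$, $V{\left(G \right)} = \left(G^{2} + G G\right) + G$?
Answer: $961$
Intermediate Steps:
$V{\left(G \right)} = G + 2 G^{2}$ ($V{\left(G \right)} = \left(G^{2} + G^{2}\right) + G = 2 G^{2} + G = G + 2 G^{2}$)
$t{\left(M \right)} = 3 - M$
$O{\left(z \right)} = -3 + z + z^{2} + z \left(3 - z \left(1 + 2 z\right)\right)$ ($O{\left(z \right)} = -3 + \left(\left(z^{2} + \left(3 - z \left(1 + 2 z\right)\right) z\right) + z\right) = -3 + \left(\left(z^{2} + z \left(3 - z \left(1 + 2 z\right)\right)\right) + z\right) = -3 + \left(z + z^{2} + z \left(3 - z \left(1 + 2 z\right)\right)\right) = -3 + z + z^{2} + z \left(3 - z \left(1 + 2 z\right)\right)$)
$\left(-28 + O{\left(L{\left(u{\left(0 \right)} \right)} \right)}\right)^{2} = \left(-28 - \left(3 + 0 - 24 \cdot 0\right)\right)^{2} = \left(-28 - \left(3 + 2 \cdot 0^{3}\right)\right)^{2} = \left(-28 - 3\right)^{2} = \left(-31\right)^{2} = 961$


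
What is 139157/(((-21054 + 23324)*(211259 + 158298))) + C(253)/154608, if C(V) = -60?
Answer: -1200786581/5404157660380 ≈ -0.00022220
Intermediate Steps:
139157/(((-21054 + 23324)*(211259 + 158298))) + C(253)/154608 = 139157/(((-21054 + 23324)*(211259 + 158298))) - 60/154608 = 139157/((2270*369557)) - 60*1/154608 = 139157/838894390 - 5/12884 = -1200786581/5404157660380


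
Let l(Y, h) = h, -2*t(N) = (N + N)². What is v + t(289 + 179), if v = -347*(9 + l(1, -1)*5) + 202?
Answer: -439234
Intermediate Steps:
t(N) = -2*N² (t(N) = -(N + N)²/2 = -4*N²/2 = -2*N²)
v = -1186 (v = -347*(9 - 1*5) + 202 = -347*(9 - 5) + 202 = -347*4 + 202 = -1388 + 202 = -1186)
v + t(289 + 179) = -1186 - 2*(289 + 179)² = -1186 - 2*468² = -1186 - 2*219024 = -1186 - 438048 = -439234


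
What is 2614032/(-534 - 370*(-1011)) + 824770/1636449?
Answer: 31845912077/4244948706 ≈ 7.5021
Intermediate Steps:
2614032/(-534 - 370*(-1011)) + 824770/1636449 = 2614032/(-534 + 374070) + 824770*(1/1636449) = 2614032/373536 + 824770/1636449 = 2614032*(1/373536) + 824770/1636449 = 18153/2594 + 824770/1636449 = 31845912077/4244948706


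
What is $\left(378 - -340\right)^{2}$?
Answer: $515524$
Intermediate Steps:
$\left(378 - -340\right)^{2} = \left(378 + 340\right)^{2} = 718^{2} = 515524$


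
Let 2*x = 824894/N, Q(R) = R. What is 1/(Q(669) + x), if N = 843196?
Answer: 843196/564510571 ≈ 0.0014937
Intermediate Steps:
x = 412447/843196 (x = (824894/843196)/2 = (824894*(1/843196))/2 = (½)*(412447/421598) = 412447/843196 ≈ 0.48915)
1/(Q(669) + x) = 1/(669 + 412447/843196) = 1/(564510571/843196) = 843196/564510571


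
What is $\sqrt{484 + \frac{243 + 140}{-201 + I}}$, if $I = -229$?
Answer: $\frac{\sqrt{89326910}}{430} \approx 21.98$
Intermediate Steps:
$\sqrt{484 + \frac{243 + 140}{-201 + I}} = \sqrt{484 + \frac{243 + 140}{-201 - 229}} = \sqrt{484 + \frac{383}{-430}} = \sqrt{484 + 383 \left(- \frac{1}{430}\right)} = \sqrt{484 - \frac{383}{430}} = \sqrt{\frac{207737}{430}} = \frac{\sqrt{89326910}}{430}$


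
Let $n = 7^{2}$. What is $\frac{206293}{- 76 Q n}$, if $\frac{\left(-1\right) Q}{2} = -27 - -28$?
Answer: $\frac{206293}{7448} \approx 27.698$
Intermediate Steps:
$n = 49$
$Q = -2$ ($Q = - 2 \left(-27 - -28\right) = - 2 \left(-27 + 28\right) = \left(-2\right) 1 = -2$)
$\frac{206293}{- 76 Q n} = \frac{206293}{\left(-76\right) \left(-2\right) 49} = \frac{206293}{152 \cdot 49} = \frac{206293}{7448}$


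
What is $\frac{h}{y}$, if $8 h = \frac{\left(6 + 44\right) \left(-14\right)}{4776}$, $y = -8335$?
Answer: $\frac{35}{15923184} \approx 2.1981 \cdot 10^{-6}$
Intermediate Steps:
$h = - \frac{175}{9552}$ ($h = \frac{\left(6 + 44\right) \left(-14\right) \frac{1}{4776}}{8} = \frac{50 \left(-14\right) \frac{1}{4776}}{8} = \frac{\left(-700\right) \frac{1}{4776}}{8} = \frac{1}{8} \left(- \frac{175}{1194}\right) = - \frac{175}{9552} \approx -0.018321$)
$\frac{h}{y} = - \frac{175}{9552 \left(-8335\right)} = \left(- \frac{175}{9552}\right) \left(- \frac{1}{8335}\right) = \frac{35}{15923184}$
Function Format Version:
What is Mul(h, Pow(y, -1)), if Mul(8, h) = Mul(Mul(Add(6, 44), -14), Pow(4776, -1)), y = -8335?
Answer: Rational(35, 15923184) ≈ 2.1981e-6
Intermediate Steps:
h = Rational(-175, 9552) (h = Mul(Rational(1, 8), Mul(Mul(Add(6, 44), -14), Pow(4776, -1))) = Mul(Rational(1, 8), Mul(Mul(50, -14), Rational(1, 4776))) = Mul(Rational(1, 8), Mul(-700, Rational(1, 4776))) = Mul(Rational(1, 8), Rational(-175, 1194)) = Rational(-175, 9552) ≈ -0.018321)
Mul(h, Pow(y, -1)) = Mul(Rational(-175, 9552), Pow(-8335, -1)) = Mul(Rational(-175, 9552), Rational(-1, 8335)) = Rational(35, 15923184)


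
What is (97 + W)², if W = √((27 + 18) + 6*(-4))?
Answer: (97 + √21)² ≈ 10319.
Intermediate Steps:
W = √21 (W = √(45 - 24) = √21 ≈ 4.5826)
(97 + W)² = (97 + √21)²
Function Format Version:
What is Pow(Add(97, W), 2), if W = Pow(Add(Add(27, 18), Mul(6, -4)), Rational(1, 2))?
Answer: Pow(Add(97, Pow(21, Rational(1, 2))), 2) ≈ 10319.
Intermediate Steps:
W = Pow(21, Rational(1, 2)) (W = Pow(Add(45, -24), Rational(1, 2)) = Pow(21, Rational(1, 2)) ≈ 4.5826)
Pow(Add(97, W), 2) = Pow(Add(97, Pow(21, Rational(1, 2))), 2)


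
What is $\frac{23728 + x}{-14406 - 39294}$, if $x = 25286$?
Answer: $- \frac{8169}{8950} \approx -0.91274$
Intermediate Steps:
$\frac{23728 + x}{-14406 - 39294} = \frac{23728 + 25286}{-14406 - 39294} = \frac{49014}{-53700} = 49014 \left(- \frac{1}{53700}\right) = - \frac{8169}{8950}$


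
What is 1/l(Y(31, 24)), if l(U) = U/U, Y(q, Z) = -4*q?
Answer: 1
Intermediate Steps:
l(U) = 1
1/l(Y(31, 24)) = 1/1 = 1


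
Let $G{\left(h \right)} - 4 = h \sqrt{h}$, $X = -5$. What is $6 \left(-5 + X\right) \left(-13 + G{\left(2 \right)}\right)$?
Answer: $540 - 120 \sqrt{2} \approx 370.29$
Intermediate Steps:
$G{\left(h \right)} = 4 + h^{\frac{3}{2}}$ ($G{\left(h \right)} = 4 + h \sqrt{h} = 4 + h^{\frac{3}{2}}$)
$6 \left(-5 + X\right) \left(-13 + G{\left(2 \right)}\right) = 6 \left(-5 - 5\right) \left(-13 + \left(4 + 2^{\frac{3}{2}}\right)\right) = 6 \left(-10\right) \left(-13 + \left(4 + 2 \sqrt{2}\right)\right) = - 60 \left(-9 + 2 \sqrt{2}\right) = 540 - 120 \sqrt{2}$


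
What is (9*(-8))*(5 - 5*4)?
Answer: 1080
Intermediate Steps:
(9*(-8))*(5 - 5*4) = -72*(5 - 20) = -72*(-15) = 1080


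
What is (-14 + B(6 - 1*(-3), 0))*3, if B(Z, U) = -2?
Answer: -48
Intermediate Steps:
(-14 + B(6 - 1*(-3), 0))*3 = (-14 - 2)*3 = -16*3 = -48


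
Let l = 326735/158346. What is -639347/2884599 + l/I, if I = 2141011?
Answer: -1267548625097827/5718937283559414 ≈ -0.22164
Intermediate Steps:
l = 326735/158346 (l = 326735*(1/158346) = 326735/158346 ≈ 2.0634)
-639347/2884599 + l/I = -639347/2884599 + (326735/158346)/2141011 = -639347*1/2884599 + (326735/158346)*(1/2141011) = -639347/2884599 + 326735/339020527806 = -1267548625097827/5718937283559414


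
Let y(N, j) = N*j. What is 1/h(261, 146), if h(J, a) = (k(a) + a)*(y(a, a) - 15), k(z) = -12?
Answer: 1/2854334 ≈ 3.5034e-7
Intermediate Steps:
h(J, a) = (-15 + a²)*(-12 + a) (h(J, a) = (-12 + a)*(a*a - 15) = (-12 + a)*(a² - 15) = (-12 + a)*(-15 + a²) = (-15 + a²)*(-12 + a))
1/h(261, 146) = 1/(180 + 146³ - 15*146 - 12*146²) = 1/(180 + 3112136 - 2190 - 12*21316) = 1/(180 + 3112136 - 2190 - 255792) = 1/2854334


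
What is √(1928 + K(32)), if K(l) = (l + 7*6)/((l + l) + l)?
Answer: √277743/12 ≈ 43.918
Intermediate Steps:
K(l) = (42 + l)/(3*l) (K(l) = (l + 42)/(2*l + l) = (42 + l)/((3*l)) = (42 + l)*(1/(3*l)) = (42 + l)/(3*l))
√(1928 + K(32)) = √(1928 + (⅓)*(42 + 32)/32) = √(1928 + (⅓)*(1/32)*74) = √(1928 + 37/48) = √(92581/48) = √277743/12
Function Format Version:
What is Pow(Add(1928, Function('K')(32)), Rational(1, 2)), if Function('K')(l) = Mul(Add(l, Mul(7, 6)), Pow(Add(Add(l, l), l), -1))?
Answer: Mul(Rational(1, 12), Pow(277743, Rational(1, 2))) ≈ 43.918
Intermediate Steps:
Function('K')(l) = Mul(Rational(1, 3), Pow(l, -1), Add(42, l)) (Function('K')(l) = Mul(Add(l, 42), Pow(Add(Mul(2, l), l), -1)) = Mul(Add(42, l), Pow(Mul(3, l), -1)) = Mul(Add(42, l), Mul(Rational(1, 3), Pow(l, -1))) = Mul(Rational(1, 3), Pow(l, -1), Add(42, l)))
Pow(Add(1928, Function('K')(32)), Rational(1, 2)) = Pow(Add(1928, Mul(Rational(1, 3), Pow(32, -1), Add(42, 32))), Rational(1, 2)) = Pow(Add(1928, Mul(Rational(1, 3), Rational(1, 32), 74)), Rational(1, 2)) = Pow(Add(1928, Rational(37, 48)), Rational(1, 2)) = Pow(Rational(92581, 48), Rational(1, 2)) = Mul(Rational(1, 12), Pow(277743, Rational(1, 2)))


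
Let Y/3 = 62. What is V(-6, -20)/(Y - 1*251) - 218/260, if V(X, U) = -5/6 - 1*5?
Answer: -146/195 ≈ -0.74872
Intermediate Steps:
Y = 186 (Y = 3*62 = 186)
V(X, U) = -35/6 (V(X, U) = -5*⅙ - 5 = -⅚ - 5 = -35/6)
V(-6, -20)/(Y - 1*251) - 218/260 = -35/(6*(186 - 1*251)) - 218/260 = -35/(6*(186 - 251)) - 218*1/260 = -35/6/(-65) - 109/130 = -35/6*(-1/65) - 109/130 = 7/78 - 109/130 = -146/195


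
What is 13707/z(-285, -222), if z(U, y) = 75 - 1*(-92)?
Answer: 13707/167 ≈ 82.078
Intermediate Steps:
z(U, y) = 167 (z(U, y) = 75 + 92 = 167)
13707/z(-285, -222) = 13707/167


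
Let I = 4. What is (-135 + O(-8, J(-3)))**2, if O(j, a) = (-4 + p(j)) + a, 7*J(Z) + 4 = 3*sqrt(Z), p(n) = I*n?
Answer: 1442374/49 - 7206*I*sqrt(3)/49 ≈ 29436.0 - 254.72*I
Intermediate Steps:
p(n) = 4*n
J(Z) = -4/7 + 3*sqrt(Z)/7 (J(Z) = -4/7 + (3*sqrt(Z))/7 = -4/7 + 3*sqrt(Z)/7)
O(j, a) = -4 + a + 4*j (O(j, a) = (-4 + 4*j) + a = -4 + a + 4*j)
(-135 + O(-8, J(-3)))**2 = (-135 + (-4 + (-4/7 + 3*sqrt(-3)/7) + 4*(-8)))**2 = (-135 + (-4 + (-4/7 + 3*(I*sqrt(3))/7) - 32))**2 = (-135 + (-4 + (-4/7 + 3*I*sqrt(3)/7) - 32))**2 = (-135 + (-256/7 + 3*I*sqrt(3)/7))**2 = (-1201/7 + 3*I*sqrt(3)/7)**2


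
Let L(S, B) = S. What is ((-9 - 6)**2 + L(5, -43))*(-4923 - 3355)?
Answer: -1903940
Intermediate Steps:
((-9 - 6)**2 + L(5, -43))*(-4923 - 3355) = ((-9 - 6)**2 + 5)*(-4923 - 3355) = ((-15)**2 + 5)*(-8278) = (225 + 5)*(-8278) = 230*(-8278) = -1903940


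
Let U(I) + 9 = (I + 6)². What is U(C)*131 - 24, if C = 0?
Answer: 3513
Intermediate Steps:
U(I) = -9 + (6 + I)² (U(I) = -9 + (I + 6)² = -9 + (6 + I)²)
U(C)*131 - 24 = (-9 + (6 + 0)²)*131 - 24 = (-9 + 6²)*131 - 24 = (-9 + 36)*131 - 24 = 27*131 - 24 = 3537 - 24 = 3513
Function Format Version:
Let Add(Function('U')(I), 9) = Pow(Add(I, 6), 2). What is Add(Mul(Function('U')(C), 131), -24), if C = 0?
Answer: 3513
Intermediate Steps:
Function('U')(I) = Add(-9, Pow(Add(6, I), 2)) (Function('U')(I) = Add(-9, Pow(Add(I, 6), 2)) = Add(-9, Pow(Add(6, I), 2)))
Add(Mul(Function('U')(C), 131), -24) = Add(Mul(Add(-9, Pow(Add(6, 0), 2)), 131), -24) = Add(Mul(Add(-9, Pow(6, 2)), 131), -24) = Add(Mul(Add(-9, 36), 131), -24) = Add(Mul(27, 131), -24) = Add(3537, -24) = 3513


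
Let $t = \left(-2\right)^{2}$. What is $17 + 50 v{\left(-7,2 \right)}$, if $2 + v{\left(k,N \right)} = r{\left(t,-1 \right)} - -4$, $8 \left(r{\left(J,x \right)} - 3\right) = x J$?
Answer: $242$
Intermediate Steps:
$t = 4$
$r{\left(J,x \right)} = 3 + \frac{J x}{8}$ ($r{\left(J,x \right)} = 3 + \frac{x J}{8} = 3 + \frac{J x}{8}$)
$v{\left(k,N \right)} = \frac{9}{2}$ ($v{\left(k,N \right)} = -2 + \left(\left(3 + \frac{1}{8} \cdot 4 \left(-1\right)\right) - -4\right) = -2 + \left(\left(3 - \frac{1}{2}\right) + 4\right) = -2 + \left(\frac{5}{2} + 4\right) = -2 + \frac{13}{2} = \frac{9}{2}$)
$17 + 50 v{\left(-7,2 \right)} = 17 + 50 \cdot \frac{9}{2} = 17 + 225 = 242$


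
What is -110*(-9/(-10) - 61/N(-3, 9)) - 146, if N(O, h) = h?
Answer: 4505/9 ≈ 500.56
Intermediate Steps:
-110*(-9/(-10) - 61/N(-3, 9)) - 146 = -110*(-9/(-10) - 61/9) - 146 = -110*(-9*(-1/10) - 61*1/9) - 146 = -110*(9/10 - 61/9) - 146 = -110*(-529/90) - 146 = 5819/9 - 146 = 4505/9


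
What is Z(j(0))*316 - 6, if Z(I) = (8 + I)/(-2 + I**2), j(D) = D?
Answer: -1270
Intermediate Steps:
Z(I) = (8 + I)/(-2 + I**2)
Z(j(0))*316 - 6 = ((8 + 0)/(-2 + 0**2))*316 - 6 = (8/(-2 + 0))*316 - 6 = (8/(-2))*316 - 6 = -1/2*8*316 - 6 = -4*316 - 6 = -1264 - 6 = -1270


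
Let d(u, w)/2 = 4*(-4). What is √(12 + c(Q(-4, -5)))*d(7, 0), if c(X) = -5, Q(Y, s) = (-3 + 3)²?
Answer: -32*√7 ≈ -84.664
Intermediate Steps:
Q(Y, s) = 0 (Q(Y, s) = 0² = 0)
d(u, w) = -32 (d(u, w) = 2*(4*(-4)) = 2*(-16) = -32)
√(12 + c(Q(-4, -5)))*d(7, 0) = √(12 - 5)*(-32) = √7*(-32) = -32*√7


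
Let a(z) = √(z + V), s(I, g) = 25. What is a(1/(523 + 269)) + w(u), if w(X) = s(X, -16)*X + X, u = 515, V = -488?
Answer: 13390 + I*√8502890/132 ≈ 13390.0 + 22.091*I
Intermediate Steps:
a(z) = √(-488 + z) (a(z) = √(z - 488) = √(-488 + z))
w(X) = 26*X (w(X) = 25*X + X = 26*X)
a(1/(523 + 269)) + w(u) = √(-488 + 1/(523 + 269)) + 26*515 = √(-488 + 1/792) + 13390 = √(-386495/792) + 13390 = I*√8502890/132 + 13390 = 13390 + I*√8502890/132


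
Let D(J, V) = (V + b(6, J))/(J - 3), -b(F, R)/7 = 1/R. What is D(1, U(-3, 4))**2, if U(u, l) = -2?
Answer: 81/4 ≈ 20.250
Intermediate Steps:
b(F, R) = -7/R
D(J, V) = (V - 7/J)/(-3 + J) (D(J, V) = (V - 7/J)/(J - 3) = (V - 7/J)/(-3 + J))
D(1, U(-3, 4))**2 = ((-7 + 1*(-2))/(1*(-3 + 1)))**2 = (1*(-7 - 2)/(-2))**2 = (1*(-1/2)*(-9))**2 = (9/2)**2 = 81/4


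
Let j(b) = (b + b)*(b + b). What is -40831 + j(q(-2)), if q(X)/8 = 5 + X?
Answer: -38527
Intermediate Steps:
q(X) = 40 + 8*X (q(X) = 8*(5 + X) = 40 + 8*X)
j(b) = 4*b² (j(b) = (2*b)*(2*b) = 4*b²)
-40831 + j(q(-2)) = -40831 + 4*(40 + 8*(-2))² = -40831 + 4*(40 - 16)² = -40831 + 4*24² = -40831 + 4*576 = -40831 + 2304 = -38527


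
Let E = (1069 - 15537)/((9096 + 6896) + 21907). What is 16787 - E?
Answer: 636224981/37899 ≈ 16787.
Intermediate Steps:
E = -14468/37899 (E = -14468/(15992 + 21907) = -14468/37899 ≈ -0.38175)
16787 - E = 16787 - 1*(-14468/37899) = 16787 + 14468/37899 = 636224981/37899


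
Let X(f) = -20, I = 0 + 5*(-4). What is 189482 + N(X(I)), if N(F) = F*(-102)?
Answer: 191522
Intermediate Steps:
I = -20 (I = 0 - 20 = -20)
N(F) = -102*F
189482 + N(X(I)) = 189482 - 102*(-20) = 189482 + 2040 = 191522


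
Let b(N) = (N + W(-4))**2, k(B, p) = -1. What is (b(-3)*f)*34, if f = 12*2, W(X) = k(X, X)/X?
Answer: 6171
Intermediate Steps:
W(X) = -1/X
f = 24
b(N) = (1/4 + N)**2 (b(N) = (N - 1/(-4))**2 = (N - 1*(-1/4))**2 = (N + 1/4)**2 = (1/4 + N)**2)
(b(-3)*f)*34 = (((1 + 4*(-3))**2/16)*24)*34 = (((1 - 12)**2/16)*24)*34 = (((1/16)*(-11)**2)*24)*34 = (((1/16)*121)*24)*34 = ((121/16)*24)*34 = (363/2)*34 = 6171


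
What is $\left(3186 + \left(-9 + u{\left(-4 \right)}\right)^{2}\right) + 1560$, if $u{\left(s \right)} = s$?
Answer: $4915$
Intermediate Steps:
$\left(3186 + \left(-9 + u{\left(-4 \right)}\right)^{2}\right) + 1560 = \left(3186 + \left(-9 - 4\right)^{2}\right) + 1560 = \left(3186 + \left(-13\right)^{2}\right) + 1560 = \left(3186 + 169\right) + 1560 = 3355 + 1560 = 4915$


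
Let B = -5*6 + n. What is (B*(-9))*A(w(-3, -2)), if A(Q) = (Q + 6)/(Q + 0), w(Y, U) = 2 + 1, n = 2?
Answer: 756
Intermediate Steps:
w(Y, U) = 3
A(Q) = (6 + Q)/Q
B = -28 (B = -5*6 + 2 = -30 + 2 = -28)
(B*(-9))*A(w(-3, -2)) = (-28*(-9))*((6 + 3)/3) = 252*((⅓)*9) = 252*3 = 756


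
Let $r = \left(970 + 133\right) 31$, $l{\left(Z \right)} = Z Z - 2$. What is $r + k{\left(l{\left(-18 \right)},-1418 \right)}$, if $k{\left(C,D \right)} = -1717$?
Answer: $32476$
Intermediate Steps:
$l{\left(Z \right)} = -2 + Z^{2}$ ($l{\left(Z \right)} = Z^{2} - 2 = -2 + Z^{2}$)
$r = 34193$ ($r = 1103 \cdot 31 = 34193$)
$r + k{\left(l{\left(-18 \right)},-1418 \right)} = 34193 - 1717 = 32476$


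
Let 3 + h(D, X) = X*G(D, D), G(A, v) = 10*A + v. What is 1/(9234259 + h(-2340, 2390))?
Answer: -1/52284344 ≈ -1.9126e-8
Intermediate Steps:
G(A, v) = v + 10*A
h(D, X) = -3 + 11*D*X (h(D, X) = -3 + X*(D + 10*D) = -3 + X*(11*D) = -3 + 11*D*X)
1/(9234259 + h(-2340, 2390)) = 1/(9234259 + (-3 + 11*(-2340)*2390)) = 1/(9234259 + (-3 - 61518600)) = 1/(9234259 - 61518603) = 1/(-52284344) = -1/52284344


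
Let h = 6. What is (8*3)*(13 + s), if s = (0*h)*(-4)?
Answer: 312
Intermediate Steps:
s = 0 (s = (0*6)*(-4) = 0*(-4) = 0)
(8*3)*(13 + s) = (8*3)*(13 + 0) = 24*13 = 312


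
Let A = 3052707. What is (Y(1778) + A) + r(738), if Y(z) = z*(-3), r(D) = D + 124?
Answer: 3048235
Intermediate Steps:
r(D) = 124 + D
Y(z) = -3*z
(Y(1778) + A) + r(738) = (-3*1778 + 3052707) + (124 + 738) = (-5334 + 3052707) + 862 = 3047373 + 862 = 3048235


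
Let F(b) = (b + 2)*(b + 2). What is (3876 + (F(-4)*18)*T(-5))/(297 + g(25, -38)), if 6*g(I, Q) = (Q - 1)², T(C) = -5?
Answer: 2344/367 ≈ 6.3869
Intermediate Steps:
F(b) = (2 + b)² (F(b) = (2 + b)*(2 + b) = (2 + b)²)
g(I, Q) = (-1 + Q)²/6 (g(I, Q) = (Q - 1)²/6 = (-1 + Q)²/6)
(3876 + (F(-4)*18)*T(-5))/(297 + g(25, -38)) = (3876 + ((2 - 4)²*18)*(-5))/(297 + (-1 - 38)²/6) = (3876 + ((-2)²*18)*(-5))/(297 + (⅙)*(-39)²) = (3876 + (4*18)*(-5))/(297 + (⅙)*1521) = (3876 + 72*(-5))/(297 + 507/2) = (3876 - 360)/(1101/2) = 3516*(2/1101) = 2344/367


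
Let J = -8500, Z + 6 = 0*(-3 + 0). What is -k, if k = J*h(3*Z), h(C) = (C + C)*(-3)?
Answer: 918000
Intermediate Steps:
Z = -6 (Z = -6 + 0*(-3 + 0) = -6 + 0*(-3) = -6 + 0 = -6)
h(C) = -6*C (h(C) = (2*C)*(-3) = -6*C)
k = -918000 (k = -(-51000)*3*(-6) = -(-51000)*(-18) = -8500*108 = -918000)
-k = -1*(-918000) = 918000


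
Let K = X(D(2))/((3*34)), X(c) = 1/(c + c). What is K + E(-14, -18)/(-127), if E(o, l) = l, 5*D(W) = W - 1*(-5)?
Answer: 26339/181356 ≈ 0.14523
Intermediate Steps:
D(W) = 1 + W/5 (D(W) = (W - 1*(-5))/5 = (W + 5)/5 = (5 + W)/5 = 1 + W/5)
X(c) = 1/(2*c)
K = 5/1428 (K = (1/(2*(1 + (⅕)*2)))/((3*34)) = (1/(2*(1 + ⅖)))/102 = (1/(2*(7/5)))*(1/102) = ((½)*(5/7))*(1/102) = (5/14)*(1/102) = 5/1428 ≈ 0.0035014)
K + E(-14, -18)/(-127) = 5/1428 - 18/(-127) = 5/1428 - 18*(-1/127) = 5/1428 + 18/127 = 26339/181356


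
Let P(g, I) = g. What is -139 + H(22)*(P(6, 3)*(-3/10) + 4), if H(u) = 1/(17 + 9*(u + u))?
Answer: -287024/2065 ≈ -138.99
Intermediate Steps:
H(u) = 1/(17 + 18*u) (H(u) = 1/(17 + 9*(2*u)) = 1/(17 + 18*u))
-139 + H(22)*(P(6, 3)*(-3/10) + 4) = -139 + (6*(-3/10) + 4)/(17 + 18*22) = -139 + (6*(-3*⅒) + 4)/(17 + 396) = -139 + (6*(-3/10) + 4)/413 = -139 + (-9/5 + 4)/413 = -139 + (1/413)*(11/5) = -139 + 11/2065 = -287024/2065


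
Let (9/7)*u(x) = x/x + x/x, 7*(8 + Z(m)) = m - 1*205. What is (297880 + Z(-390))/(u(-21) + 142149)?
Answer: 382869/182765 ≈ 2.0949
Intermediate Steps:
Z(m) = -261/7 + m/7 (Z(m) = -8 + (m - 1*205)/7 = -8 + (m - 205)/7 = -8 + (-205 + m)/7 = -8 + (-205/7 + m/7) = -261/7 + m/7)
u(x) = 14/9 (u(x) = 7*(x/x + x/x)/9 = 7*(1 + 1)/9 = (7/9)*2 = 14/9)
(297880 + Z(-390))/(u(-21) + 142149) = (297880 + (-261/7 + (⅐)*(-390)))/(14/9 + 142149) = (297880 + (-261/7 - 390/7))/(1279355/9) = (297880 - 93)*(9/1279355) = 297787*(9/1279355) = 382869/182765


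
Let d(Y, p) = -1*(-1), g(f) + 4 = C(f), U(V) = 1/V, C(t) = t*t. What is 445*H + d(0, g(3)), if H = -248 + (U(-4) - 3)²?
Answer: -1690539/16 ≈ -1.0566e+5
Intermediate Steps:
C(t) = t²
U(V) = 1/V
g(f) = -4 + f²
H = -3799/16 (H = -248 + (1/(-4) - 3)² = -248 + (-¼ - 3)² = -248 + (-13/4)² = -248 + 169/16 = -3799/16 ≈ -237.44)
d(Y, p) = 1
445*H + d(0, g(3)) = 445*(-3799/16) + 1 = -1690555/16 + 1 = -1690539/16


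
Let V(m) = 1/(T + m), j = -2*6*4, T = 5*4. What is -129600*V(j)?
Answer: 32400/7 ≈ 4628.6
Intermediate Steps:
T = 20
j = -48 (j = -12*4 = -48)
V(m) = 1/(20 + m)
-129600*V(j) = -129600/(20 - 48) = -129600/(-28) = -129600*(-1/28) = 32400/7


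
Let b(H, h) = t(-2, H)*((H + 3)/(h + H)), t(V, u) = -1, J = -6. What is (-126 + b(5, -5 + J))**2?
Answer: 139876/9 ≈ 15542.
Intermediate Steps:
b(H, h) = -(3 + H)/(H + h) (b(H, h) = -(H + 3)/(h + H) = -(3 + H)/(H + h))
(-126 + b(5, -5 + J))**2 = (-126 + (-3 - 1*5)/(5 + (-5 - 6)))**2 = (-126 + (-3 - 5)/(5 - 11))**2 = (-126 - 8/(-6))**2 = (-126 - 1/6*(-8))**2 = (-126 + 4/3)**2 = (-374/3)**2 = 139876/9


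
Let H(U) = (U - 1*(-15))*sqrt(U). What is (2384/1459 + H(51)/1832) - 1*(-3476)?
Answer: 5073868/1459 + 33*sqrt(51)/916 ≈ 3477.9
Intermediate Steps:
H(U) = sqrt(U)*(15 + U) (H(U) = (U + 15)*sqrt(U) = (15 + U)*sqrt(U) = sqrt(U)*(15 + U))
(2384/1459 + H(51)/1832) - 1*(-3476) = (2384/1459 + (sqrt(51)*(15 + 51))/1832) - 1*(-3476) = (2384*(1/1459) + (sqrt(51)*66)*(1/1832)) + 3476 = (2384/1459 + (66*sqrt(51))*(1/1832)) + 3476 = (2384/1459 + 33*sqrt(51)/916) + 3476 = 5073868/1459 + 33*sqrt(51)/916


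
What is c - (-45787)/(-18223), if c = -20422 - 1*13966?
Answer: -626698311/18223 ≈ -34391.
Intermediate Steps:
c = -34388 (c = -20422 - 13966 = -34388)
c - (-45787)/(-18223) = -34388 - (-45787)/(-18223) = -34388 - (-45787)*(-1)/18223 = -34388 - 1*45787/18223 = -34388 - 45787/18223 = -626698311/18223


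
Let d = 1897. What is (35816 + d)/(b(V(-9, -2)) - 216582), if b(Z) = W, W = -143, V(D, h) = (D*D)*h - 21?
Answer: -37713/216725 ≈ -0.17401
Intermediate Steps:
V(D, h) = -21 + h*D² (V(D, h) = D²*h - 21 = h*D² - 21 = -21 + h*D²)
b(Z) = -143
(35816 + d)/(b(V(-9, -2)) - 216582) = (35816 + 1897)/(-143 - 216582) = 37713/(-216725) = 37713*(-1/216725) = -37713/216725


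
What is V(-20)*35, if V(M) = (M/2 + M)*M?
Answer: 21000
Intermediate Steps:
V(M) = 3*M²/2 (V(M) = (M*(½) + M)*M = (M/2 + M)*M = (3*M/2)*M = 3*M²/2)
V(-20)*35 = ((3/2)*(-20)²)*35 = ((3/2)*400)*35 = 600*35 = 21000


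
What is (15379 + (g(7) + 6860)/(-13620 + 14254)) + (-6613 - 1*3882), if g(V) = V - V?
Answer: 1551658/317 ≈ 4894.8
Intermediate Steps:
g(V) = 0
(15379 + (g(7) + 6860)/(-13620 + 14254)) + (-6613 - 1*3882) = (15379 + (0 + 6860)/(-13620 + 14254)) + (-6613 - 1*3882) = (15379 + 6860/634) + (-6613 - 3882) = (15379 + 6860*(1/634)) - 10495 = (15379 + 3430/317) - 10495 = 4878573/317 - 10495 = 1551658/317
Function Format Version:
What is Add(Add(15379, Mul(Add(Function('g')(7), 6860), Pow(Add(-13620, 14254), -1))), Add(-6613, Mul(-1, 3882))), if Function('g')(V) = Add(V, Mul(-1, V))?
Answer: Rational(1551658, 317) ≈ 4894.8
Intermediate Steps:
Function('g')(V) = 0
Add(Add(15379, Mul(Add(Function('g')(7), 6860), Pow(Add(-13620, 14254), -1))), Add(-6613, Mul(-1, 3882))) = Add(Add(15379, Mul(Add(0, 6860), Pow(Add(-13620, 14254), -1))), Add(-6613, Mul(-1, 3882))) = Add(Add(15379, Mul(6860, Pow(634, -1))), Add(-6613, -3882)) = Add(Add(15379, Mul(6860, Rational(1, 634))), -10495) = Add(Add(15379, Rational(3430, 317)), -10495) = Add(Rational(4878573, 317), -10495) = Rational(1551658, 317)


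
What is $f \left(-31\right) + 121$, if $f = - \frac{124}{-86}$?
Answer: $\frac{3281}{43} \approx 76.302$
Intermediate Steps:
$f = \frac{62}{43}$ ($f = \left(-124\right) \left(- \frac{1}{86}\right) = \frac{62}{43} \approx 1.4419$)
$f \left(-31\right) + 121 = \frac{62}{43} \left(-31\right) + 121 = - \frac{1922}{43} + 121 = \frac{3281}{43}$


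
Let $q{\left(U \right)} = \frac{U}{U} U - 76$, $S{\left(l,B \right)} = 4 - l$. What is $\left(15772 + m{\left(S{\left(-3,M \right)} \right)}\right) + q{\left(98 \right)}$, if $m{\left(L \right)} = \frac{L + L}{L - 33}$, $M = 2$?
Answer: $\frac{205315}{13} \approx 15793.0$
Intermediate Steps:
$q{\left(U \right)} = -76 + U$ ($q{\left(U \right)} = 1 U - 76 = U - 76 = -76 + U$)
$m{\left(L \right)} = \frac{2 L}{-33 + L}$
$\left(15772 + m{\left(S{\left(-3,M \right)} \right)}\right) + q{\left(98 \right)} = \left(15772 + \frac{2 \left(4 - -3\right)}{-33 + \left(4 - -3\right)}\right) + \left(-76 + 98\right) = \left(15772 + \frac{2 \left(4 + 3\right)}{-33 + \left(4 + 3\right)}\right) + 22 = \left(15772 + 2 \cdot 7 \frac{1}{-33 + 7}\right) + 22 = \left(15772 + 2 \cdot 7 \frac{1}{-26}\right) + 22 = \left(15772 + 2 \cdot 7 \left(- \frac{1}{26}\right)\right) + 22 = \left(15772 - \frac{7}{13}\right) + 22 = \frac{205029}{13} + 22 = \frac{205315}{13}$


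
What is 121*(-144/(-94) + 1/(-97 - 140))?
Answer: 2059057/11139 ≈ 184.85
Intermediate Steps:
121*(-144/(-94) + 1/(-97 - 140)) = 121*(-144*(-1/94) + 1/(-237)) = 121*(72/47 - 1/237) = 121*(17017/11139) = 2059057/11139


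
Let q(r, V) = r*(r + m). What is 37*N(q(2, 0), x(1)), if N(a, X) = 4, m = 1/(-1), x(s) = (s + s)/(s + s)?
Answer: 148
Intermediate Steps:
x(s) = 1 (x(s) = (2*s)/((2*s)) = (2*s)*(1/(2*s)) = 1)
m = -1 (m = 1*(-1) = -1)
q(r, V) = r*(-1 + r) (q(r, V) = r*(r - 1) = r*(-1 + r))
37*N(q(2, 0), x(1)) = 37*4 = 148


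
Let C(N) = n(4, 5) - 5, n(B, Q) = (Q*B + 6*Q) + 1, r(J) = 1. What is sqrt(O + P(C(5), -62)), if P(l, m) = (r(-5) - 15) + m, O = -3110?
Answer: 3*I*sqrt(354) ≈ 56.445*I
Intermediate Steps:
n(B, Q) = 1 + 6*Q + B*Q (n(B, Q) = (B*Q + 6*Q) + 1 = (6*Q + B*Q) + 1 = 1 + 6*Q + B*Q)
C(N) = 46 (C(N) = (1 + 6*5 + 4*5) - 5 = (1 + 30 + 20) - 5 = 51 - 5 = 46)
P(l, m) = -14 + m (P(l, m) = (1 - 15) + m = -14 + m)
sqrt(O + P(C(5), -62)) = sqrt(-3110 + (-14 - 62)) = sqrt(-3110 - 76) = sqrt(-3186) = 3*I*sqrt(354)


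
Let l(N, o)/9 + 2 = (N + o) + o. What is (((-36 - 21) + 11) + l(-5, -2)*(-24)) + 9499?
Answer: 11829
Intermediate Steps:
l(N, o) = -18 + 9*N + 18*o (l(N, o) = -18 + 9*((N + o) + o) = -18 + 9*(N + 2*o) = -18 + (9*N + 18*o) = -18 + 9*N + 18*o)
(((-36 - 21) + 11) + l(-5, -2)*(-24)) + 9499 = (((-36 - 21) + 11) + (-18 + 9*(-5) + 18*(-2))*(-24)) + 9499 = ((-57 + 11) + (-18 - 45 - 36)*(-24)) + 9499 = (-46 - 99*(-24)) + 9499 = (-46 + 2376) + 9499 = 2330 + 9499 = 11829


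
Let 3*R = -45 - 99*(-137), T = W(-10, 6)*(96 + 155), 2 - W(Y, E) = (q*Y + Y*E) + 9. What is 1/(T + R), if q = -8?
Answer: -1/2271 ≈ -0.00044033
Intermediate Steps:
W(Y, E) = -7 + 8*Y - E*Y (W(Y, E) = 2 - ((-8*Y + Y*E) + 9) = 2 - ((-8*Y + E*Y) + 9) = 2 - (9 - 8*Y + E*Y) = 2 + (-9 + 8*Y - E*Y) = -7 + 8*Y - E*Y)
T = -6777 (T = (-7 + 8*(-10) - 1*6*(-10))*(96 + 155) = (-7 - 80 + 60)*251 = -27*251 = -6777)
R = 4506 (R = (-45 - 99*(-137))/3 = (-45 + 13563)/3 = (⅓)*13518 = 4506)
1/(T + R) = 1/(-6777 + 4506) = 1/(-2271) = -1/2271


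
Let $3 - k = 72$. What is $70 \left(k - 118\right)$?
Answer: $-13090$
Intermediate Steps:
$k = -69$ ($k = 3 - 72 = -69$)
$70 \left(k - 118\right) = 70 \left(-69 - 118\right) = 70 \left(-187\right) = -13090$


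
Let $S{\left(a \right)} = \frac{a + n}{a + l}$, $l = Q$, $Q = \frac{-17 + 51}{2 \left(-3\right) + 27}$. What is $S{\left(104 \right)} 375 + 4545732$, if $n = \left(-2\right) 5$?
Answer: $\frac{5041586913}{1109} \approx 4.5461 \cdot 10^{6}$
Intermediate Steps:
$n = -10$
$Q = \frac{34}{21}$ ($Q = \frac{34}{-6 + 27} = \frac{34}{21} \approx 1.619$)
$l = \frac{34}{21} \approx 1.619$
$S{\left(a \right)} = \frac{-10 + a}{\frac{34}{21} + a}$ ($S{\left(a \right)} = \frac{a - 10}{a + \frac{34}{21}} = \frac{-10 + a}{\frac{34}{21} + a}$)
$S{\left(104 \right)} 375 + 4545732 = \frac{21 \left(-10 + 104\right)}{34 + 21 \cdot 104} \cdot 375 + 4545732 = 21 \frac{1}{34 + 2184} \cdot 94 \cdot 375 + 4545732 = 21 \cdot \frac{1}{2218} \cdot 94 \cdot 375 + 4545732 = \frac{987}{1109} \cdot 375 + 4545732 = \frac{370125}{1109} + 4545732 = \frac{5041586913}{1109}$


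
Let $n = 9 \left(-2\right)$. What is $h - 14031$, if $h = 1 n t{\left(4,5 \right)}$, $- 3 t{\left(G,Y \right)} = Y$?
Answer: $-14001$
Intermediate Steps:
$n = -18$
$t{\left(G,Y \right)} = - \frac{Y}{3}$
$h = 30$ ($h = 1 \left(-18\right) \left(\left(- \frac{1}{3}\right) 5\right) = \left(-18\right) \left(- \frac{5}{3}\right) = 30$)
$h - 14031 = 30 - 14031 = -14001$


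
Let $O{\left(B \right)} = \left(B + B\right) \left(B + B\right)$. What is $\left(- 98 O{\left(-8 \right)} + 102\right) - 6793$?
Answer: $-31779$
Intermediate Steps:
$O{\left(B \right)} = 4 B^{2}$ ($O{\left(B \right)} = 2 B 2 B = 4 B^{2}$)
$\left(- 98 O{\left(-8 \right)} + 102\right) - 6793 = \left(- 98 \cdot 4 \left(-8\right)^{2} + 102\right) - 6793 = \left(- 98 \cdot 4 \cdot 64 + 102\right) - 6793 = \left(\left(-98\right) 256 + 102\right) - 6793 = \left(-25088 + 102\right) - 6793 = -24986 - 6793 = -31779$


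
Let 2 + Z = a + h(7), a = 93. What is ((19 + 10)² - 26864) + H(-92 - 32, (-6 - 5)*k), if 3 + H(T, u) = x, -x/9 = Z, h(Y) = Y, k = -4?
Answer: -26908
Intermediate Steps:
Z = 98 (Z = -2 + (93 + 7) = -2 + 100 = 98)
x = -882 (x = -9*98 = -882)
H(T, u) = -885 (H(T, u) = -3 - 882 = -885)
((19 + 10)² - 26864) + H(-92 - 32, (-6 - 5)*k) = ((19 + 10)² - 26864) - 885 = (29² - 26864) - 885 = (841 - 26864) - 885 = -26023 - 885 = -26908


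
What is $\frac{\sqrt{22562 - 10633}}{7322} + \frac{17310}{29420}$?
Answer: $\frac{1731}{2942} + \frac{\sqrt{11929}}{7322} \approx 0.60329$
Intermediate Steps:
$\frac{\sqrt{22562 - 10633}}{7322} + \frac{17310}{29420} = \sqrt{11929} \cdot \frac{1}{7322} + 17310 \cdot \frac{1}{29420} = \frac{\sqrt{11929}}{7322} + \frac{1731}{2942} = \frac{1731}{2942} + \frac{\sqrt{11929}}{7322}$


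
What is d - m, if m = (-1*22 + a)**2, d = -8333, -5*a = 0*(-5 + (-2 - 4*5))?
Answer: -8817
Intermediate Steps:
a = 0 (a = -0*(-5 + (-2 - 4*5)) = -0*(-5 + (-2 - 20)) = -0*(-5 - 22) = -0*(-27) = -1/5*0 = 0)
m = 484 (m = (-1*22 + 0)**2 = (-22 + 0)**2 = (-22)**2 = 484)
d - m = -8333 - 1*484 = -8333 - 484 = -8817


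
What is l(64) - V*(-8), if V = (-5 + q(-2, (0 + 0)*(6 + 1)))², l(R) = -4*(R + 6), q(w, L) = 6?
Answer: -272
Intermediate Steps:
l(R) = -24 - 4*R (l(R) = -4*(6 + R) = -24 - 4*R)
V = 1 (V = (-5 + 6)² = 1² = 1)
l(64) - V*(-8) = (-24 - 4*64) - (-8) = (-24 - 256) - 1*(-8) = -280 + 8 = -272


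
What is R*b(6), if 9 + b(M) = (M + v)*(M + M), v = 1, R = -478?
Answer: -35850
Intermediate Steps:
b(M) = -9 + 2*M*(1 + M) (b(M) = -9 + (M + 1)*(M + M) = -9 + (1 + M)*(2*M) = -9 + 2*M*(1 + M))
R*b(6) = -478*(-9 + 2*6 + 2*6²) = -478*(-9 + 12 + 2*36) = -478*(-9 + 12 + 72) = -478*75 = -35850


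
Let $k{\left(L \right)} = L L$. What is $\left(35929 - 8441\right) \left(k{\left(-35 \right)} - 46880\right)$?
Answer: $-1254964640$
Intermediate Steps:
$k{\left(L \right)} = L^{2}$
$\left(35929 - 8441\right) \left(k{\left(-35 \right)} - 46880\right) = \left(35929 - 8441\right) \left(\left(-35\right)^{2} - 46880\right) = 27488 \left(1225 - 46880\right) = 27488 \left(-45655\right) = -1254964640$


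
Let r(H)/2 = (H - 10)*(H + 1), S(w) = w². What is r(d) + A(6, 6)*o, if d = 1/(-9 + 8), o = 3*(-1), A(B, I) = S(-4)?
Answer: -48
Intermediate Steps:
A(B, I) = 16 (A(B, I) = (-4)² = 16)
o = -3
d = -1 (d = 1/(-1) = -1)
r(H) = 2*(1 + H)*(-10 + H) (r(H) = 2*((H - 10)*(H + 1)) = 2*((-10 + H)*(1 + H)) = 2*((1 + H)*(-10 + H)) = 2*(1 + H)*(-10 + H))
r(d) + A(6, 6)*o = (-20 - 18*(-1) + 2*(-1)²) + 16*(-3) = (-20 + 18 + 2*1) - 48 = (-20 + 18 + 2) - 48 = 0 - 48 = -48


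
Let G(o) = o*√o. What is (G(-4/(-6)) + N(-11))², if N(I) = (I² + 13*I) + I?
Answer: 29411/27 - 44*√6/3 ≈ 1053.4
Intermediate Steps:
G(o) = o^(3/2)
N(I) = I² + 14*I
(G(-4/(-6)) + N(-11))² = ((-4/(-6))^(3/2) - 11*(14 - 11))² = ((-4*(-⅙))^(3/2) - 11*3)² = ((⅔)^(3/2) - 33)² = (2*√6/9 - 33)² = (-33 + 2*√6/9)²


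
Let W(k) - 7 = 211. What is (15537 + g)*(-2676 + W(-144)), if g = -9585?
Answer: -14630016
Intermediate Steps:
W(k) = 218 (W(k) = 7 + 211 = 218)
(15537 + g)*(-2676 + W(-144)) = (15537 - 9585)*(-2676 + 218) = 5952*(-2458) = -14630016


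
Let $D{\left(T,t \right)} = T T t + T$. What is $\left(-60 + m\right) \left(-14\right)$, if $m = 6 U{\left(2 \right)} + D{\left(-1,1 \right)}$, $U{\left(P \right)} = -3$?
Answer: $1092$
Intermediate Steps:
$D{\left(T,t \right)} = T + t T^{2}$ ($D{\left(T,t \right)} = T^{2} t + T = t T^{2} + T = T + t T^{2}$)
$m = -18$ ($m = 6 \left(-3\right) - \left(1 - 1\right) = -18 - \left(1 - 1\right) = -18 - 0 = -18 + 0 = -18$)
$\left(-60 + m\right) \left(-14\right) = \left(-60 - 18\right) \left(-14\right) = \left(-78\right) \left(-14\right) = 1092$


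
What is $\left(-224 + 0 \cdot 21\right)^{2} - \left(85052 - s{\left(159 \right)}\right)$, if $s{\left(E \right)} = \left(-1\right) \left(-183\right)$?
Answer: $-34693$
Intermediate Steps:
$s{\left(E \right)} = 183$
$\left(-224 + 0 \cdot 21\right)^{2} - \left(85052 - s{\left(159 \right)}\right) = \left(-224 + 0 \cdot 21\right)^{2} - \left(85052 - 183\right) = \left(-224 + 0\right)^{2} - \left(85052 - 183\right) = \left(-224\right)^{2} - 84869 = 50176 - 84869 = -34693$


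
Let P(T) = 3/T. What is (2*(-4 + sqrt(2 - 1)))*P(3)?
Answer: -6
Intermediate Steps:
(2*(-4 + sqrt(2 - 1)))*P(3) = (2*(-4 + sqrt(2 - 1)))*(3/3) = (2*(-4 + sqrt(1)))*(3*(1/3)) = (2*(-4 + 1))*1 = (2*(-3))*1 = -6*1 = -6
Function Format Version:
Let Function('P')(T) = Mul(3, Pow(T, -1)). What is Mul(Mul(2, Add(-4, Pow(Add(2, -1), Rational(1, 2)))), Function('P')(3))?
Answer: -6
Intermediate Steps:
Mul(Mul(2, Add(-4, Pow(Add(2, -1), Rational(1, 2)))), Function('P')(3)) = Mul(Mul(2, Add(-4, Pow(Add(2, -1), Rational(1, 2)))), Mul(3, Pow(3, -1))) = Mul(Mul(2, Add(-4, Pow(1, Rational(1, 2)))), Mul(3, Rational(1, 3))) = Mul(Mul(2, Add(-4, 1)), 1) = Mul(Mul(2, -3), 1) = Mul(-6, 1) = -6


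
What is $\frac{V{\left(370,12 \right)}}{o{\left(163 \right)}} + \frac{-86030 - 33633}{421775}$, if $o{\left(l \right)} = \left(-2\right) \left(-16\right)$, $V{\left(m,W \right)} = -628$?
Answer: $- \frac{67175979}{3374200} \approx -19.909$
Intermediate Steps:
$o{\left(l \right)} = 32$
$\frac{V{\left(370,12 \right)}}{o{\left(163 \right)}} + \frac{-86030 - 33633}{421775} = - \frac{628}{32} + \frac{-86030 - 33633}{421775} = \left(-628\right) \frac{1}{32} + \left(-86030 - 33633\right) \frac{1}{421775} = - \frac{157}{8} - \frac{119663}{421775} = - \frac{67175979}{3374200}$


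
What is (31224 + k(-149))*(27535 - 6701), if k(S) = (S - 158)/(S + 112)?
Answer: 24075666230/37 ≈ 6.5069e+8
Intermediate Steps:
k(S) = (-158 + S)/(112 + S)
(31224 + k(-149))*(27535 - 6701) = (31224 + (-158 - 149)/(112 - 149))*(27535 - 6701) = (31224 - 307/(-37))*20834 = (31224 - 1/37*(-307))*20834 = (31224 + 307/37)*20834 = (1155595/37)*20834 = 24075666230/37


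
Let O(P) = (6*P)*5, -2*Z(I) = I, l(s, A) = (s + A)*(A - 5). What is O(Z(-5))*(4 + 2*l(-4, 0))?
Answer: 3300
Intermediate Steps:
l(s, A) = (-5 + A)*(A + s) (l(s, A) = (A + s)*(-5 + A) = (-5 + A)*(A + s))
Z(I) = -I/2
O(P) = 30*P
O(Z(-5))*(4 + 2*l(-4, 0)) = (30*(-1/2*(-5)))*(4 + 2*(0**2 - 5*0 - 5*(-4) + 0*(-4))) = (30*(5/2))*(4 + 2*(0 + 0 + 20 + 0)) = 75*(4 + 2*20) = 75*(4 + 40) = 75*44 = 3300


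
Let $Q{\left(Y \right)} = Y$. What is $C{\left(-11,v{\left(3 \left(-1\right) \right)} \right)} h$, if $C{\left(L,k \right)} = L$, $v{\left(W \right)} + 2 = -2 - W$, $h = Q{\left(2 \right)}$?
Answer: $-22$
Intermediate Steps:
$h = 2$
$v{\left(W \right)} = -4 - W$ ($v{\left(W \right)} = -2 - \left(2 + W\right) = -4 - W$)
$C{\left(-11,v{\left(3 \left(-1\right) \right)} \right)} h = \left(-11\right) 2 = -22$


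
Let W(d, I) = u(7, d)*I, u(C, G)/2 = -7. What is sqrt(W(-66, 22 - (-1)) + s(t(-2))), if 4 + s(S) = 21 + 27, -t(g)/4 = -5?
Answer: I*sqrt(278) ≈ 16.673*I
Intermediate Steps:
u(C, G) = -14 (u(C, G) = 2*(-7) = -14)
t(g) = 20 (t(g) = -4*(-5) = 20)
s(S) = 44 (s(S) = -4 + (21 + 27) = -4 + 48 = 44)
W(d, I) = -14*I
sqrt(W(-66, 22 - (-1)) + s(t(-2))) = sqrt(-14*(22 - (-1)) + 44) = sqrt(-14*(22 - 1*(-1)) + 44) = sqrt(-14*(22 + 1) + 44) = sqrt(-14*23 + 44) = sqrt(-322 + 44) = sqrt(-278) = I*sqrt(278)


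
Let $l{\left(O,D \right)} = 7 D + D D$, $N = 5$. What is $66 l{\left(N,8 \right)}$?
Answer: $7920$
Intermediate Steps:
$l{\left(O,D \right)} = D^{2} + 7 D$ ($l{\left(O,D \right)} = 7 D + D^{2} = D^{2} + 7 D$)
$66 l{\left(N,8 \right)} = 66 \cdot 8 \left(7 + 8\right) = 66 \cdot 8 \cdot 15 = 66 \cdot 120 = 7920$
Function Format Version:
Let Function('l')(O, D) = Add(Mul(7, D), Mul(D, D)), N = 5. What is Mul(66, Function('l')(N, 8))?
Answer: 7920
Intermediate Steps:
Function('l')(O, D) = Add(Pow(D, 2), Mul(7, D)) (Function('l')(O, D) = Add(Mul(7, D), Pow(D, 2)) = Add(Pow(D, 2), Mul(7, D)))
Mul(66, Function('l')(N, 8)) = Mul(66, Mul(8, Add(7, 8))) = Mul(66, Mul(8, 15)) = Mul(66, 120) = 7920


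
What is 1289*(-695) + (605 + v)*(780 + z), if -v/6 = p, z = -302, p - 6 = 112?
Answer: -945089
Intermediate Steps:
p = 118 (p = 6 + 112 = 118)
v = -708 (v = -6*118 = -708)
1289*(-695) + (605 + v)*(780 + z) = 1289*(-695) + (605 - 708)*(780 - 302) = -895855 - 103*478 = -895855 - 49234 = -945089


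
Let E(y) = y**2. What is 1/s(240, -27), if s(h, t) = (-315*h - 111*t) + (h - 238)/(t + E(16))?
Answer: -229/16626085 ≈ -1.3774e-5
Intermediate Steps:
s(h, t) = -315*h - 111*t + (-238 + h)/(256 + t) (s(h, t) = (-315*h - 111*t) + (h - 238)/(t + 16**2) = (-315*h - 111*t) + (-238 + h)/(t + 256) = (-315*h - 111*t) + (-238 + h)/(256 + t) = -315*h - 111*t + (-238 + h)/(256 + t))
1/s(240, -27) = 1/((-238 - 80639*240 - 28416*(-27) - 111*(-27)**2 - 315*240*(-27))/(256 - 27)) = 1/((-238 - 19353360 + 767232 - 111*729 + 2041200)/229) = 1/((-238 - 19353360 + 767232 - 80919 + 2041200)/229) = 1/((1/229)*(-16626085)) = 1/(-16626085/229) = -229/16626085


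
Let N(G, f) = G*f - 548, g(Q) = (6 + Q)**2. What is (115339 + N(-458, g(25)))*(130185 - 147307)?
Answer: 5570591334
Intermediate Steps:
N(G, f) = -548 + G*f
(115339 + N(-458, g(25)))*(130185 - 147307) = (115339 + (-548 - 458*(6 + 25)**2))*(130185 - 147307) = (115339 + (-548 - 458*31**2))*(-17122) = (115339 + (-548 - 458*961))*(-17122) = (115339 + (-548 - 440138))*(-17122) = (115339 - 440686)*(-17122) = -325347*(-17122) = 5570591334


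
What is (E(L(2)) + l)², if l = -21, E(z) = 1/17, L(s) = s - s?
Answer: 126736/289 ≈ 438.53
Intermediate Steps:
L(s) = 0
E(z) = 1/17
(E(L(2)) + l)² = (1/17 - 21)² = (-356/17)² = 126736/289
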